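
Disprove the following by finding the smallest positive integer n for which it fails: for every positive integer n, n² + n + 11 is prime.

Check each positive integer n in order until n² + n + 11 is not prime.
The first 9 eligible values, up to n = 9, all satisfy the conclusion.
n = 10: n² + n + 11 = 121 = 11 × 11, composite.

n = 10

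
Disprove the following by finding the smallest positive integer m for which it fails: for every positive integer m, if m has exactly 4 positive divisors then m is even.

We need the least positive integer m for which m has exactly 4 positive divisors but m is odd.
For m = 6, 8, 10, 14 the conclusion holds.
m = 15: divisors of 15: 1, 3, 5, 15; 15 is odd.
So m = 15 is the smallest counterexample.

m = 15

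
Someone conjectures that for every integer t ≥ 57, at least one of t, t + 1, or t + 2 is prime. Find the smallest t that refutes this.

Check each integer t ≥ 57 in order until t, t + 1, t + 2 are all composite.
t = 57: 59 is prime.
t = 58: 59 is prime.
t = 59: 59 is prime.
t = 60: 61 is prime.
t = 61: 61 is prime.
t = 62: 62 = 2 × 31; 63 = 3 × 21; 64 = 2 × 32 — all composite.
Hence t = 62 is a counterexample.

t = 62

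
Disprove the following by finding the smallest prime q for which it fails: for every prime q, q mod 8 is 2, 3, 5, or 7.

q = 17

We need the least prime q for which the claim fails.
The first 6 eligible values, up to q = 13, all satisfy the conclusion.
q = 17: 17 mod 8 = 1 — not in {2, 3, 5, 7}.
Hence q = 17 is a counterexample.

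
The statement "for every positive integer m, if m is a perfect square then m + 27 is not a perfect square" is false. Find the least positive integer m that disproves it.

m = 9

Check each positive integer m in order until m is a perfect square but m + 27 is a perfect square.
For m = 1, 4 the conclusion holds.
m = 9: 9 = 3² and 9 + 27 = 36 = 6².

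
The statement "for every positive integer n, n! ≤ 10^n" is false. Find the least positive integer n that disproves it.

n = 25

Check each positive integer n in order until n! > 10^n.
For n = 1, 2, 3, 4, …, 22, 23, 24 the conclusion holds.
n = 25: n! = 15511210043330985984000000 and 10^n = 10000000000000000000000000, so 15511210043330985984000000 > 10000000000000000000000000.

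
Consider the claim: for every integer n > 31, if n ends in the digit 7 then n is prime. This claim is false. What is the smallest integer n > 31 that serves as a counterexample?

n = 57

Check each integer n > 31 in order until n ends in the digit 7 but n is not prime.
For n = 37, 47 the conclusion holds.
n = 57: 57 ends in 7; 57 = 3 × 19, composite.
Thus n = 57 disproves the claim, and no smaller n works.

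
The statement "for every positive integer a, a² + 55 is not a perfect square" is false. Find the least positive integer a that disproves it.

a = 1: 1² + 55 = 56, not a perfect square.
a = 2: 2² + 55 = 59, not a perfect square.
a = 3: 3² + 55 = 64 = 8², a perfect square.

a = 3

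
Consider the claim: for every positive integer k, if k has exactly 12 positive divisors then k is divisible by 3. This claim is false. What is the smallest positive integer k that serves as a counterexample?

k = 140

Check each positive integer k in order until k has exactly 12 positive divisors but k is not divisible by 3.
The first 8 eligible values, up to k = 132, all satisfy the conclusion.
k = 140: τ(140) = 12; 140 mod 3 = 2.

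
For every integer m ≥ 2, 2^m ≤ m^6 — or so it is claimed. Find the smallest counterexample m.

m = 30

For m = 2, 3, 4, 5, …, 27, 28, 29 the conclusion holds.
m = 30: 2^m = 1073741824 and m^6 = 729000000, so 1073741824 > 729000000.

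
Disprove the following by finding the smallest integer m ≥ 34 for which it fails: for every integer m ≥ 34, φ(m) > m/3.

For m = 34, 35 the conclusion holds.
m = 36: φ(36) = 12 and 36/3 = 12, so φ(36) ≤ 36/3.

m = 36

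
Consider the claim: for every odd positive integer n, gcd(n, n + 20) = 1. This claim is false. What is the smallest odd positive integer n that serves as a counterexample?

n = 1: gcd(1, 21) = 1.
n = 3: gcd(3, 23) = 1.
n = 5: gcd(5, 25) = 5.

n = 5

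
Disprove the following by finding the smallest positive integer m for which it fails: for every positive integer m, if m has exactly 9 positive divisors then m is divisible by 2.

m = 225

A counterexample is any positive integer m such that m has exactly 9 positive divisors but m is not divisible by 2; we check each in order.
For m = 36, 100, 196 the conclusion holds.
m = 225: τ(225) = 9; 225 mod 2 = 1.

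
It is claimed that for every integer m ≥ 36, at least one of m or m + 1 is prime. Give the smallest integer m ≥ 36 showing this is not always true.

m = 38

m = 36: 37 is prime.
m = 37: 37 is prime.
m = 38: 38 = 2 × 19; 39 = 3 × 13 — both composite.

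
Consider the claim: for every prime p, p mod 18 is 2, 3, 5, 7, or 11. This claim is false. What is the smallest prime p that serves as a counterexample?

We need the least prime p for which the claim fails.
p = 2: 2 mod 18 = 2.
p = 3: 3 mod 18 = 3.
p = 5: 5 mod 18 = 5.
p = 7: 7 mod 18 = 7.
p = 11: 11 mod 18 = 11.
p = 13: 13 mod 18 = 13 — not in {2, 3, 5, 7, 11}.

p = 13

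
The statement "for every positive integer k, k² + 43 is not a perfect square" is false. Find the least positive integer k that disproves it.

k = 21

For k = 1, 2, 3, 4, …, 18, 19, 20 the conclusion holds.
k = 21: 21² + 43 = 484 = 22², a perfect square.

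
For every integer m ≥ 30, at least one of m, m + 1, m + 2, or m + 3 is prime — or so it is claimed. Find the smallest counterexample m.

m = 30: 31 is prime.
m = 31: 31 is prime.
m = 32: 32 = 2 × 16; 33 = 3 × 11; 34 = 2 × 17; 35 = 5 × 7 — all composite.
So m = 32 is the smallest counterexample.

m = 32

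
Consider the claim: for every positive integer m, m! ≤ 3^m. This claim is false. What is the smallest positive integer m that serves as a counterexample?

Check each positive integer m in order until m! > 3^m.
The first 6 eligible values, up to m = 6, all satisfy the conclusion.
m = 7: m! = 5040 and 3^m = 2187, so 5040 > 2187.

m = 7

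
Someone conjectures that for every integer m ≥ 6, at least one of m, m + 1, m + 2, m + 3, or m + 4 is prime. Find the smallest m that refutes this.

m = 24

Check each integer m ≥ 6 in order until m, m + 1, m + 2, m + 3, m + 4 are all composite.
The first 18 eligible values, up to m = 23, all satisfy the conclusion.
m = 24: 24 = 2 × 12; 25 = 5 × 5; 26 = 2 × 13; 27 = 3 × 9; 28 = 2 × 14 — all composite.
Thus m = 24 disproves the claim, and no smaller m works.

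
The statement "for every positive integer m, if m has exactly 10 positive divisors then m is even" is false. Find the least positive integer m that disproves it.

Check each positive integer m in order until m has exactly 10 positive divisors but m is odd.
The first 9 eligible values, up to m = 368, all satisfy the conclusion.
m = 405: divisors of 405: 10 divisors; 405 is odd.
So m = 405 is the smallest counterexample.

m = 405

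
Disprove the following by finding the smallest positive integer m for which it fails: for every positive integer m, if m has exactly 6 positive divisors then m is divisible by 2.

For m = 12, 18, 20, 28, 32, 44 the conclusion holds.
m = 45: τ(45) = 6; 45 mod 2 = 1.

m = 45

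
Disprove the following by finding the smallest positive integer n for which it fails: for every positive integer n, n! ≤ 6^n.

A counterexample is any positive integer n such that n! > 6^n; we check each in order.
For n = 1, 2, 3, 4, …, 11, 12, 13 the conclusion holds.
n = 14: n! = 87178291200 and 6^n = 78364164096, so 87178291200 > 78364164096.

n = 14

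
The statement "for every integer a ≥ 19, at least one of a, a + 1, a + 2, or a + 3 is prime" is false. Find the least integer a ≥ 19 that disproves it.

a = 24

A counterexample is any integer a ≥ 19 such that a, a + 1, a + 2, a + 3 are all composite; we check each in order.
For a = 19, 20, 21, 22, 23 the conclusion holds.
a = 24: 24 = 2 × 12; 25 = 5 × 5; 26 = 2 × 13; 27 = 3 × 9 — all composite.
Thus a = 24 disproves the claim, and no smaller a works.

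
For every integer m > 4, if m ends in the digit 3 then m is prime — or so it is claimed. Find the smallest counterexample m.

Check each integer m > 4 in order until m ends in the digit 3 but m is not prime.
m = 13: 13 ends in 3 and is prime.
m = 23: 23 ends in 3 and is prime.
m = 33: 33 ends in 3; 33 = 3 × 11, composite.
Hence m = 33 is a counterexample.

m = 33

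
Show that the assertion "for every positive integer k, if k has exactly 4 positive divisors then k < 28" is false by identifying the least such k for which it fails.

k = 33

A counterexample is any positive integer k such that k has exactly 4 positive divisors but the claim fails; we check each in order.
For k = 6, 8, 10, 14, 15, 21, 22, 26, 27 the conclusion holds.
k = 33: τ(33) = 4; 33 ≥ 28.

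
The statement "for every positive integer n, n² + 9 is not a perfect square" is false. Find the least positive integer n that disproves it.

We need the least positive integer n for which n² + 9 is a perfect square.
For n = 1, 2, 3 the conclusion holds.
n = 4: 4² + 9 = 25 = 5², a perfect square.

n = 4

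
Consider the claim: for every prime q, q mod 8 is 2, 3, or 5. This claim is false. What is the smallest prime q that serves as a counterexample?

q = 7

Check each prime q in order until the claim fails.
For q = 2, 3, 5 the conclusion holds.
q = 7: 7 mod 8 = 7 — not in {2, 3, 5}.
Thus q = 7 disproves the claim, and no smaller q works.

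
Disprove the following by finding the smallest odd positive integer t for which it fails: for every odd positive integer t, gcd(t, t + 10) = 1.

t = 5

For t = 1, 3 the conclusion holds.
t = 5: gcd(5, 15) = 5.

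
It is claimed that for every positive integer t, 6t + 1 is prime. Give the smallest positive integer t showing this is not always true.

t = 4

A counterexample is any positive integer t such that 6t + 1 is not prime; we check each in order.
For t = 1, 2, 3 the conclusion holds.
t = 4: 6t + 1 = 25 = 5 × 5, composite.
Hence t = 4 is a counterexample.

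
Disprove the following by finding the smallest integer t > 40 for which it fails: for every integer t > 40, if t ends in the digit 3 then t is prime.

For t = 43, 53 the conclusion holds.
t = 63: 63 ends in 3; 63 = 3 × 21, composite.
Hence t = 63 is a counterexample.

t = 63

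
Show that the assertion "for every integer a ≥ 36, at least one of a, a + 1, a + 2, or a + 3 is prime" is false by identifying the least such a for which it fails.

We need the least integer a ≥ 36 for which a, a + 1, a + 2, a + 3 are all composite.
The first 12 eligible values, up to a = 47, all satisfy the conclusion.
a = 48: 48 = 2 × 24; 49 = 7 × 7; 50 = 2 × 25; 51 = 3 × 17 — all composite.

a = 48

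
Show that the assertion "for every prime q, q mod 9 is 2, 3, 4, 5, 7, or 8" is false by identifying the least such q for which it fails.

Check each prime q in order until the claim fails.
For q = 2, 3, 5, 7, 11, 13, 17 the conclusion holds.
q = 19: 19 mod 9 = 1 — not in {2, 3, 4, 5, 7, 8}.
Hence q = 19 is a counterexample.

q = 19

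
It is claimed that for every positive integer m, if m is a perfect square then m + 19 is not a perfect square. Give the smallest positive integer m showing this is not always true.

Check each positive integer m in order until m is a perfect square but m + 19 is a perfect square.
For m = 1, 4, 9, 16, 25, 36, 49, 64 the conclusion holds.
m = 81: 81 = 9² and 81 + 19 = 100 = 10².

m = 81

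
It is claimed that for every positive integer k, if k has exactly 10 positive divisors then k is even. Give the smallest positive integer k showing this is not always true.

A counterexample is any positive integer k such that k has exactly 10 positive divisors but k is odd; we check each in order.
For k = 48, 80, 112, 162, 176, 208, 272, 304, 368 the conclusion holds.
k = 405: divisors of 405: 10 divisors; 405 is odd.

k = 405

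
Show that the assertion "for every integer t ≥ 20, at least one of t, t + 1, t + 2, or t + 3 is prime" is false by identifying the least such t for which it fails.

t = 24

For t = 20, 21, 22, 23 the conclusion holds.
t = 24: 24 = 2 × 12; 25 = 5 × 5; 26 = 2 × 13; 27 = 3 × 9 — all composite.
So t = 24 is the smallest counterexample.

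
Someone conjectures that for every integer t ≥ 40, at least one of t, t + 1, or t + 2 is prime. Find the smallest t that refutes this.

t = 44

t = 40: 41 is prime.
t = 41: 41 is prime.
t = 42: 43 is prime.
t = 43: 43 is prime.
t = 44: 44 = 2 × 22; 45 = 3 × 15; 46 = 2 × 23 — all composite.
Thus t = 44 disproves the claim, and no smaller t works.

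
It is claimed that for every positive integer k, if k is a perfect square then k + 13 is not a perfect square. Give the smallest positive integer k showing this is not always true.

k = 36

We need the least positive integer k for which k is a perfect square but k + 13 is a perfect square.
k = 1: 1 + 13 = 14, not a perfect square.
k = 4: 4 + 13 = 17, not a perfect square.
k = 9: 9 + 13 = 22, not a perfect square.
k = 16: 16 + 13 = 29, not a perfect square.
k = 25: 25 + 13 = 38, not a perfect square.
k = 36: 36 = 6² and 36 + 13 = 49 = 7².
So k = 36 is the smallest counterexample.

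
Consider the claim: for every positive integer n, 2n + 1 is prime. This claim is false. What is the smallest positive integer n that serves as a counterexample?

n = 4

n = 1: 2n + 1 = 3, prime.
n = 2: 2n + 1 = 5, prime.
n = 3: 2n + 1 = 7, prime.
n = 4: 2n + 1 = 9 = 3 × 3, composite.
Hence n = 4 is a counterexample.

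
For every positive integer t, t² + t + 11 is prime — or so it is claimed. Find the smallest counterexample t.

t = 10

A counterexample is any positive integer t such that t² + t + 11 is not prime; we check each in order.
For t = 1, 2, 3, 4, 5, 6, 7, 8, 9 the conclusion holds.
t = 10: t² + t + 11 = 121 = 11 × 11, composite.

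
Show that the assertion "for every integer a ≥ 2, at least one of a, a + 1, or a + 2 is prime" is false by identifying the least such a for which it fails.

We need the least integer a ≥ 2 for which a, a + 1, a + 2 are all composite.
For a = 2, 3, 4, 5, 6, 7 the conclusion holds.
a = 8: 8 = 2 × 4; 9 = 3 × 3; 10 = 2 × 5 — all composite.
Thus a = 8 disproves the claim, and no smaller a works.

a = 8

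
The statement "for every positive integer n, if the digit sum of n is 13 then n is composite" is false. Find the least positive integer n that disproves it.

A counterexample is any positive integer n such that the digit sum of n is 13 but n is prime; we check each in order.
For n = 49, 58 the conclusion holds.
n = 67: digit sum 13; 67 is prime, not composite.
Hence n = 67 is a counterexample.

n = 67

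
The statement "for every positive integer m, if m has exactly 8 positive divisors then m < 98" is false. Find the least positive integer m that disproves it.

Check each positive integer m in order until m has exactly 8 positive divisors but the claim fails.
The first 10 eligible values, up to m = 88, all satisfy the conclusion.
m = 102: τ(102) = 8; 102 ≥ 98.
So m = 102 is the smallest counterexample.

m = 102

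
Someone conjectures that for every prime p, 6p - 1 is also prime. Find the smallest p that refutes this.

p = 11

p = 2: 6p - 1 = 11, prime.
p = 3: 6p - 1 = 17, prime.
p = 5: 6p - 1 = 29, prime.
p = 7: 6p - 1 = 41, prime.
p = 11: 6p - 1 = 65 = 5 × 13, not prime.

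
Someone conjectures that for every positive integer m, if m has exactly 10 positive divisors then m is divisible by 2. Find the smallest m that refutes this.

Check each positive integer m in order until m has exactly 10 positive divisors but m is not divisible by 2.
The first 9 eligible values, up to m = 368, all satisfy the conclusion.
m = 405: τ(405) = 10; 405 mod 2 = 1.

m = 405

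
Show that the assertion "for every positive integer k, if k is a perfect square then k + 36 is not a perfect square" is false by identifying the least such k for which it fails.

A counterexample is any positive integer k such that k is a perfect square but k + 36 is a perfect square; we check each in order.
k = 1: 1 + 36 = 37, not a perfect square.
k = 4: 4 + 36 = 40, not a perfect square.
k = 9: 9 + 36 = 45, not a perfect square.
k = 16: 16 + 36 = 52, not a perfect square.
k = 25: 25 + 36 = 61, not a perfect square.
k = 36: 36 + 36 = 72, not a perfect square.
k = 49: 49 + 36 = 85, not a perfect square.
k = 64: 64 = 8² and 64 + 36 = 100 = 10².
So k = 64 is the smallest counterexample.

k = 64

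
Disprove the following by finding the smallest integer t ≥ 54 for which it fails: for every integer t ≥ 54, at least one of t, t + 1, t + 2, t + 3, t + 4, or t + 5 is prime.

t = 90

Check each integer t ≥ 54 in order until t, t + 1, t + 2, t + 3, t + 4, t + 5 are all composite.
The first 36 eligible values, up to t = 89, all satisfy the conclusion.
t = 90: 90 = 2 × 45; 91 = 7 × 13; 92 = 2 × 46; 93 = 3 × 31; 94 = 2 × 47; 95 = 5 × 19 — all composite.
So t = 90 is the smallest counterexample.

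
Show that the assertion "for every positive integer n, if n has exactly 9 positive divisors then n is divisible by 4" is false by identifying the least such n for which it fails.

Check each positive integer n in order until n has exactly 9 positive divisors but n is not divisible by 4.
n = 36: τ(36) = 9; 36 mod 4 = 0.
n = 100: τ(100) = 9; 100 mod 4 = 0.
n = 196: τ(196) = 9; 196 mod 4 = 0.
n = 225: τ(225) = 9; 225 mod 4 = 1.

n = 225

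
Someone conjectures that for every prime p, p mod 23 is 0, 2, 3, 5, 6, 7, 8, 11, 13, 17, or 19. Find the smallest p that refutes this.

We need the least prime p for which the claim fails.
The first 11 eligible values, up to p = 31, all satisfy the conclusion.
p = 37: 37 mod 23 = 14 — not in {0, 2, 3, 5, 6, 7, 8, 11, 13, 17, 19}.
So p = 37 is the smallest counterexample.

p = 37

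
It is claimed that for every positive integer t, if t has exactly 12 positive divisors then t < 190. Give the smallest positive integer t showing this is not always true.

t = 198

A counterexample is any positive integer t such that t has exactly 12 positive divisors but the claim fails; we check each in order.
For t = 60, 72, 84, 90, …, 150, 156, 160 the conclusion holds.
t = 198: τ(198) = 12; 198 ≥ 190.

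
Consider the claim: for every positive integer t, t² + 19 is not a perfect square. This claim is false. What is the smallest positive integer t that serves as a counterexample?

Check each positive integer t in order until t² + 19 is a perfect square.
t = 1: 1² + 19 = 20, not a perfect square.
t = 2: 2² + 19 = 23, not a perfect square.
t = 3: 3² + 19 = 28, not a perfect square.
t = 4: 4² + 19 = 35, not a perfect square.
t = 5: 5² + 19 = 44, not a perfect square.
t = 6: 6² + 19 = 55, not a perfect square.
t = 7: 7² + 19 = 68, not a perfect square.
t = 8: 8² + 19 = 83, not a perfect square.
t = 9: 9² + 19 = 100 = 10², a perfect square.

t = 9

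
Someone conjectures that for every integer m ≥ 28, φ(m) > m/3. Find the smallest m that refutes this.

We need the least integer m ≥ 28 for which the claim fails.
m = 28: φ(28) = 12 and 28/3 = 28/3, so φ(28) > 28/3.
m = 29: φ(29) = 28 and 29/3 = 29/3, so φ(29) > 29/3.
m = 30: φ(30) = 8 and 30/3 = 10, so φ(30) ≤ 30/3.
So m = 30 is the smallest counterexample.

m = 30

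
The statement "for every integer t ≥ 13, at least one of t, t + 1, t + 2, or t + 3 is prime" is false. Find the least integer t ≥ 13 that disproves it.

For t = 13, 14, 15, 16, …, 21, 22, 23 the conclusion holds.
t = 24: 24 = 2 × 12; 25 = 5 × 5; 26 = 2 × 13; 27 = 3 × 9 — all composite.
So t = 24 is the smallest counterexample.

t = 24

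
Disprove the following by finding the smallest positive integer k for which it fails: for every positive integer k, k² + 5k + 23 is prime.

Check each positive integer k in order until k² + 5k + 23 is not prime.
For k = 1, 2, 3, 4, …, 11, 12, 13 the conclusion holds.
k = 14: k² + 5k + 23 = 289 = 17 × 17, composite.
So k = 14 is the smallest counterexample.

k = 14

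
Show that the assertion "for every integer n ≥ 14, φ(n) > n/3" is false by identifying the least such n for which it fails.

We need the least integer n ≥ 14 for which the claim fails.
The first 4 eligible values, up to n = 17, all satisfy the conclusion.
n = 18: φ(18) = 6 and 18/3 = 6, so φ(18) ≤ 18/3.

n = 18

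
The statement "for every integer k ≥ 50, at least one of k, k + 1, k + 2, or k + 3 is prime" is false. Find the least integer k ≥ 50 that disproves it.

Check each integer k ≥ 50 in order until k, k + 1, k + 2, k + 3 are all composite.
For k = 50, 51, 52, 53 the conclusion holds.
k = 54: 54 = 2 × 27; 55 = 5 × 11; 56 = 2 × 28; 57 = 3 × 19 — all composite.
Hence k = 54 is a counterexample.

k = 54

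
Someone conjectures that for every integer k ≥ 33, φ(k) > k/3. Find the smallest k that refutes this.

For k = 33, 34, 35 the conclusion holds.
k = 36: φ(36) = 12 and 36/3 = 12, so φ(36) ≤ 36/3.

k = 36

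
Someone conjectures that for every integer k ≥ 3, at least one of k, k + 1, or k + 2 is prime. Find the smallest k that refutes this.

We need the least integer k ≥ 3 for which k, k + 1, k + 2 are all composite.
The first 5 eligible values, up to k = 7, all satisfy the conclusion.
k = 8: 8 = 2 × 4; 9 = 3 × 3; 10 = 2 × 5 — all composite.
So k = 8 is the smallest counterexample.

k = 8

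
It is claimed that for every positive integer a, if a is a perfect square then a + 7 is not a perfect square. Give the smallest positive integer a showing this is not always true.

a = 9

a = 1: 1 + 7 = 8, not a perfect square.
a = 4: 4 + 7 = 11, not a perfect square.
a = 9: 9 = 3² and 9 + 7 = 16 = 4².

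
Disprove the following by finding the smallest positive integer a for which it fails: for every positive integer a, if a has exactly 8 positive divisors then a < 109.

The first 13 eligible values, up to a = 105, all satisfy the conclusion.
a = 110: τ(110) = 8; 110 ≥ 109.
Thus a = 110 disproves the claim, and no smaller a works.

a = 110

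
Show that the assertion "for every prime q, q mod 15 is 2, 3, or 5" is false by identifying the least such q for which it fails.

We need the least prime q for which the claim fails.
q = 2: 2 mod 15 = 2.
q = 3: 3 mod 15 = 3.
q = 5: 5 mod 15 = 5.
q = 7: 7 mod 15 = 7 — not in {2, 3, 5}.

q = 7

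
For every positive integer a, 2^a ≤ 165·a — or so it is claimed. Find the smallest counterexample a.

We need the least positive integer a for which 2^a > 165·a.
For a = 1, 2, 3, 4, 5, 6, 7, 8, 9, 10 the conclusion holds.
a = 11: 2^a = 2048 and 165·a = 1815, so 2048 > 1815.
Hence a = 11 is a counterexample.

a = 11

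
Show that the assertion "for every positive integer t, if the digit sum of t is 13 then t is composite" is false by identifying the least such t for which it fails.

A counterexample is any positive integer t such that the digit sum of t is 13 but t is prime; we check each in order.
t = 49: digit sum 13; 49 is composite.
t = 58: digit sum 13; 58 is composite.
t = 67: digit sum 13; 67 is prime, not composite.
So t = 67 is the smallest counterexample.

t = 67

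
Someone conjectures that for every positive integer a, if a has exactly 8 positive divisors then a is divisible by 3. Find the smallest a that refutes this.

a = 40

Check each positive integer a in order until a has exactly 8 positive divisors but a is not divisible by 3.
a = 24: τ(24) = 8; 24 mod 3 = 0.
a = 30: τ(30) = 8; 30 mod 3 = 0.
a = 40: τ(40) = 8; 40 mod 3 = 1.
Thus a = 40 disproves the claim, and no smaller a works.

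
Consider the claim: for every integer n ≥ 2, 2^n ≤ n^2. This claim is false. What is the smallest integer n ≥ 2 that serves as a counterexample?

We need the least integer n ≥ 2 for which 2^n > n^2.
n = 2: 2^n = 4 and n^2 = 4, so 4 ≤ 4.
n = 3: 2^n = 8 and n^2 = 9, so 8 ≤ 9.
n = 4: 2^n = 16 and n^2 = 16, so 16 ≤ 16.
n = 5: 2^n = 32 and n^2 = 25, so 32 > 25.

n = 5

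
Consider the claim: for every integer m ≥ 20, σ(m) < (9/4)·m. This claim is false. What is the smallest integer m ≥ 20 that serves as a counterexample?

m = 24

A counterexample is any integer m ≥ 20 such that the claim fails; we check each in order.
For m = 20, 21, 22, 23 the conclusion holds.
m = 24: σ(24) = 60; 60 ≥ 54.
So m = 24 is the smallest counterexample.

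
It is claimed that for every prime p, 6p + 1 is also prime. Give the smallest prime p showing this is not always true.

Check each prime p in order until 6p + 1 is not prime.
p = 2: 6p + 1 = 13, prime.
p = 3: 6p + 1 = 19, prime.
p = 5: 6p + 1 = 31, prime.
p = 7: 6p + 1 = 43, prime.
p = 11: 6p + 1 = 67, prime.
p = 13: 6p + 1 = 79, prime.
p = 17: 6p + 1 = 103, prime.
p = 19: 6p + 1 = 115 = 5 × 23, not prime.
So p = 19 is the smallest counterexample.

p = 19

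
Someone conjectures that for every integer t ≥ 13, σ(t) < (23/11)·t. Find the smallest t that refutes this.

t = 18

We need the least integer t ≥ 13 for which the claim fails.
t = 13: σ(13) = 14; 14 < 299/11.
t = 14: σ(14) = 24; 24 < 322/11.
t = 15: σ(15) = 24; 24 < 345/11.
t = 16: σ(16) = 31; 31 < 368/11.
t = 17: σ(17) = 18; 18 < 391/11.
t = 18: σ(18) = 39; 39 ≥ 414/11.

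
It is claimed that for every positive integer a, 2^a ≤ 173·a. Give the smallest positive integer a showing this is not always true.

We need the least positive integer a for which 2^a > 173·a.
For a = 1, 2, 3, 4, 5, 6, 7, 8, 9, 10 the conclusion holds.
a = 11: 2^a = 2048 and 173·a = 1903, so 2048 > 1903.
Hence a = 11 is a counterexample.

a = 11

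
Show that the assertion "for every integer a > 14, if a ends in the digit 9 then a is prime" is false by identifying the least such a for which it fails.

a = 39

For a = 19, 29 the conclusion holds.
a = 39: 39 ends in 9; 39 = 3 × 13, composite.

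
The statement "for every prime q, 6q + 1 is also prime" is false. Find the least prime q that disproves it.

Check each prime q in order until 6q + 1 is not prime.
The first 7 eligible values, up to q = 17, all satisfy the conclusion.
q = 19: 6q + 1 = 115 = 5 × 23, not prime.
So q = 19 is the smallest counterexample.

q = 19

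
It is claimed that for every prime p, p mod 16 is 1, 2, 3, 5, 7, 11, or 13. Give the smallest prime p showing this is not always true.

p = 31

A counterexample is any prime p such that the claim fails; we check each in order.
The first 10 eligible values, up to p = 29, all satisfy the conclusion.
p = 31: 31 mod 16 = 15 — not in {1, 2, 3, 5, 7, 11, 13}.
So p = 31 is the smallest counterexample.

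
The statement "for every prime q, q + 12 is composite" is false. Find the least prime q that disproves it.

A counterexample is any prime q such that q + 12 is prime; we check each in order.
For q = 2, 3 the conclusion holds.
q = 5: q + 12 = 17, prime — not composite.
So q = 5 is the smallest counterexample.

q = 5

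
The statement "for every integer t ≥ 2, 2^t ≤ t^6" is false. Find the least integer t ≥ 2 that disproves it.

A counterexample is any integer t ≥ 2 such that 2^t > t^6; we check each in order.
The first 28 eligible values, up to t = 29, all satisfy the conclusion.
t = 30: 2^t = 1073741824 and t^6 = 729000000, so 1073741824 > 729000000.
So t = 30 is the smallest counterexample.

t = 30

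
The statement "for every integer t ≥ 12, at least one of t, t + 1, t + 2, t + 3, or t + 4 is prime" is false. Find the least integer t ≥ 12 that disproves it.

t = 24

A counterexample is any integer t ≥ 12 such that t, t + 1, t + 2, t + 3, t + 4 are all composite; we check each in order.
The first 12 eligible values, up to t = 23, all satisfy the conclusion.
t = 24: 24 = 2 × 12; 25 = 5 × 5; 26 = 2 × 13; 27 = 3 × 9; 28 = 2 × 14 — all composite.
So t = 24 is the smallest counterexample.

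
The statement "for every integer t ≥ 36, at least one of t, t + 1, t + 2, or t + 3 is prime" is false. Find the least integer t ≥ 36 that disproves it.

t = 48

A counterexample is any integer t ≥ 36 such that t, t + 1, t + 2, t + 3 are all composite; we check each in order.
The first 12 eligible values, up to t = 47, all satisfy the conclusion.
t = 48: 48 = 2 × 24; 49 = 7 × 7; 50 = 2 × 25; 51 = 3 × 17 — all composite.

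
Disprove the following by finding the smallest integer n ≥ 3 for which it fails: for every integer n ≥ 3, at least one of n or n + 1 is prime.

n = 8

A counterexample is any integer n ≥ 3 such that n, n + 1 are both composite; we check each in order.
n = 3: 3 is prime.
n = 4: 5 is prime.
n = 5: 5 is prime.
n = 6: 7 is prime.
n = 7: 7 is prime.
n = 8: 8 = 2 × 4; 9 = 3 × 3 — both composite.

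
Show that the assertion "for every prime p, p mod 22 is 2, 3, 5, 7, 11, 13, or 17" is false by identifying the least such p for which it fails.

A counterexample is any prime p such that the claim fails; we check each in order.
The first 7 eligible values, up to p = 17, all satisfy the conclusion.
p = 19: 19 mod 22 = 19 — not in {2, 3, 5, 7, 11, 13, 17}.

p = 19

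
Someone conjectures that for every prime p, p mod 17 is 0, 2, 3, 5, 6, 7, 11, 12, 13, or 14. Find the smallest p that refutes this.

p = 43

We need the least prime p for which the claim fails.
For p = 2, 3, 5, 7, …, 31, 37, 41 the conclusion holds.
p = 43: 43 mod 17 = 9 — not in {0, 2, 3, 5, 6, 7, 11, 12, 13, 14}.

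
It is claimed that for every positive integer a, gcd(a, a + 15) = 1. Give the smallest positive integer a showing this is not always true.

We need the least positive integer a for which gcd(a, a + 15) > 1.
For a = 1, 2 the conclusion holds.
a = 3: gcd(3, 18) = 3.
So a = 3 is the smallest counterexample.

a = 3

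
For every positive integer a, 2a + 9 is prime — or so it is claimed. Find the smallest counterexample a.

a = 3

a = 1: 2a + 9 = 11, prime.
a = 2: 2a + 9 = 13, prime.
a = 3: 2a + 9 = 15 = 3 × 5, composite.
Hence a = 3 is a counterexample.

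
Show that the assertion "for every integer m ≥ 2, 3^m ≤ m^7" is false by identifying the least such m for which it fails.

m = 19

Check each integer m ≥ 2 in order until 3^m > m^7.
For m = 2, 3, 4, 5, …, 16, 17, 18 the conclusion holds.
m = 19: 3^m = 1162261467 and m^7 = 893871739, so 1162261467 > 893871739.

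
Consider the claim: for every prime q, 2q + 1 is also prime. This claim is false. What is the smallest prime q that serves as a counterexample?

Check each prime q in order until 2q + 1 is not prime.
q = 2: 2q + 1 = 5, prime.
q = 3: 2q + 1 = 7, prime.
q = 5: 2q + 1 = 11, prime.
q = 7: 2q + 1 = 15 = 3 × 5, not prime.
Hence q = 7 is a counterexample.

q = 7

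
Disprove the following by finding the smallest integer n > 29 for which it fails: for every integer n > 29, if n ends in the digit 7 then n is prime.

n = 57

We need the least integer n > 29 for which n ends in the digit 7 but n is not prime.
n = 37: 37 ends in 7 and is prime.
n = 47: 47 ends in 7 and is prime.
n = 57: 57 ends in 7; 57 = 3 × 19, composite.
Hence n = 57 is a counterexample.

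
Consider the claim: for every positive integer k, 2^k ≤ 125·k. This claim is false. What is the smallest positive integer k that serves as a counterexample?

k = 11

Check each positive integer k in order until 2^k > 125·k.
The first 10 eligible values, up to k = 10, all satisfy the conclusion.
k = 11: 2^k = 2048 and 125·k = 1375, so 2048 > 1375.
Thus k = 11 disproves the claim, and no smaller k works.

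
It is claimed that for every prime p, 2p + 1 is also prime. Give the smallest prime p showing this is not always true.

p = 7

For p = 2, 3, 5 the conclusion holds.
p = 7: 2p + 1 = 15 = 3 × 5, not prime.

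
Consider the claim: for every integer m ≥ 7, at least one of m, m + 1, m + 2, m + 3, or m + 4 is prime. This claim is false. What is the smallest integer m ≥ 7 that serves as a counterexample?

We need the least integer m ≥ 7 for which m, m + 1, m + 2, m + 3, m + 4 are all composite.
The first 17 eligible values, up to m = 23, all satisfy the conclusion.
m = 24: 24 = 2 × 12; 25 = 5 × 5; 26 = 2 × 13; 27 = 3 × 9; 28 = 2 × 14 — all composite.

m = 24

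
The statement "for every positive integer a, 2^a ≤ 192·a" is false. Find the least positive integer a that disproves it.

a = 12

We need the least positive integer a for which 2^a > 192·a.
For a = 1, 2, 3, 4, …, 9, 10, 11 the conclusion holds.
a = 12: 2^a = 4096 and 192·a = 2304, so 4096 > 2304.
Hence a = 12 is a counterexample.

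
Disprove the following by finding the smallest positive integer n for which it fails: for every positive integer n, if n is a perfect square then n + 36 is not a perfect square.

Check each positive integer n in order until n is a perfect square but n + 36 is a perfect square.
For n = 1, 4, 9, 16, 25, 36, 49 the conclusion holds.
n = 64: 64 = 8² and 64 + 36 = 100 = 10².
So n = 64 is the smallest counterexample.

n = 64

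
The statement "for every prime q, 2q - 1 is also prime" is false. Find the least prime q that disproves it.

q = 5

We need the least prime q for which 2q - 1 is not prime.
q = 2: 2q - 1 = 3, prime.
q = 3: 2q - 1 = 5, prime.
q = 5: 2q - 1 = 9 = 3 × 3, not prime.
Hence q = 5 is a counterexample.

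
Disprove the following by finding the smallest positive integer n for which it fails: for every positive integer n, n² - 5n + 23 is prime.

n = 19

Check each positive integer n in order until n² - 5n + 23 is not prime.
The first 18 eligible values, up to n = 18, all satisfy the conclusion.
n = 19: n² - 5n + 23 = 289 = 17 × 17, composite.
So n = 19 is the smallest counterexample.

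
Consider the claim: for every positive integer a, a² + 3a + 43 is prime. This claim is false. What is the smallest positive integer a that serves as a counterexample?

a = 39

For a = 1, 2, 3, 4, …, 36, 37, 38 the conclusion holds.
a = 39: a² + 3a + 43 = 1681 = 41 × 41, composite.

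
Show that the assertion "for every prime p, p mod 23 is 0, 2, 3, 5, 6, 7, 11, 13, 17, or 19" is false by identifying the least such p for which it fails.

p = 31

We need the least prime p for which the claim fails.
For p = 2, 3, 5, 7, 11, 13, 17, 19, 23, 29 the conclusion holds.
p = 31: 31 mod 23 = 8 — not in {0, 2, 3, 5, 6, 7, 11, 13, 17, 19}.
So p = 31 is the smallest counterexample.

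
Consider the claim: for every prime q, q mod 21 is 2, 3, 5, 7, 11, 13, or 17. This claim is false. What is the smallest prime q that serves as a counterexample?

A counterexample is any prime q such that the claim fails; we check each in order.
For q = 2, 3, 5, 7, 11, 13, 17 the conclusion holds.
q = 19: 19 mod 21 = 19 — not in {2, 3, 5, 7, 11, 13, 17}.

q = 19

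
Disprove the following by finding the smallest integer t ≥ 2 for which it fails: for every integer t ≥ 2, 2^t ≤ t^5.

t = 23

We need the least integer t ≥ 2 for which 2^t > t^5.
For t = 2, 3, 4, 5, …, 20, 21, 22 the conclusion holds.
t = 23: 2^t = 8388608 and t^5 = 6436343, so 8388608 > 6436343.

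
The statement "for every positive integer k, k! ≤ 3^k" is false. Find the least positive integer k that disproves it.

A counterexample is any positive integer k such that k! > 3^k; we check each in order.
The first 6 eligible values, up to k = 6, all satisfy the conclusion.
k = 7: k! = 5040 and 3^k = 2187, so 5040 > 2187.
Hence k = 7 is a counterexample.

k = 7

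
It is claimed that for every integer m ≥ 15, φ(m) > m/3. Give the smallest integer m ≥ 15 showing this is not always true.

m = 18

Check each integer m ≥ 15 in order until the claim fails.
m = 15: φ(15) = 8 and 15/3 = 5, so φ(15) > 15/3.
m = 16: φ(16) = 8 and 16/3 = 16/3, so φ(16) > 16/3.
m = 17: φ(17) = 16 and 17/3 = 17/3, so φ(17) > 17/3.
m = 18: φ(18) = 6 and 18/3 = 6, so φ(18) ≤ 18/3.
Thus m = 18 disproves the claim, and no smaller m works.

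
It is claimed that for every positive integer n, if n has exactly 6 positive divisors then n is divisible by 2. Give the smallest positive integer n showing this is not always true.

A counterexample is any positive integer n such that n has exactly 6 positive divisors but n is not divisible by 2; we check each in order.
For n = 12, 18, 20, 28, 32, 44 the conclusion holds.
n = 45: τ(45) = 6; 45 mod 2 = 1.

n = 45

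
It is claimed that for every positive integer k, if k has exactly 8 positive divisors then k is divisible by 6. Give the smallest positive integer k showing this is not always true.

Check each positive integer k in order until k has exactly 8 positive divisors but k is not divisible by 6.
For k = 24, 30 the conclusion holds.
k = 40: τ(40) = 8; 40 mod 6 = 4.
So k = 40 is the smallest counterexample.

k = 40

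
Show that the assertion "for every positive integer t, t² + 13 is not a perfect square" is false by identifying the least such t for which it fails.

t = 6

The first 5 eligible values, up to t = 5, all satisfy the conclusion.
t = 6: 6² + 13 = 49 = 7², a perfect square.
So t = 6 is the smallest counterexample.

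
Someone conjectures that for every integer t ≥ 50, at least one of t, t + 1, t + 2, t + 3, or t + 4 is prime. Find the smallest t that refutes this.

We need the least integer t ≥ 50 for which t, t + 1, t + 2, t + 3, t + 4 are all composite.
For t = 50, 51, 52, 53 the conclusion holds.
t = 54: 54 = 2 × 27; 55 = 5 × 11; 56 = 2 × 28; 57 = 3 × 19; 58 = 2 × 29 — all composite.
Hence t = 54 is a counterexample.

t = 54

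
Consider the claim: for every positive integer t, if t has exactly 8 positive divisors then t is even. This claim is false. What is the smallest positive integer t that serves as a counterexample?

We need the least positive integer t for which t has exactly 8 positive divisors but t is odd.
For t = 24, 30, 40, 42, …, 88, 102, 104 the conclusion holds.
t = 105: divisors of 105: 1, 3, 5, 7, 15, 21, 35, 105; 105 is odd.
So t = 105 is the smallest counterexample.

t = 105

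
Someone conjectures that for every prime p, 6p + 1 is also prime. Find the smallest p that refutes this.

Check each prime p in order until 6p + 1 is not prime.
For p = 2, 3, 5, 7, 11, 13, 17 the conclusion holds.
p = 19: 6p + 1 = 115 = 5 × 23, not prime.

p = 19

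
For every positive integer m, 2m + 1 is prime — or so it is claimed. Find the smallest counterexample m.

m = 4

A counterexample is any positive integer m such that 2m + 1 is not prime; we check each in order.
m = 1: 2m + 1 = 3, prime.
m = 2: 2m + 1 = 5, prime.
m = 3: 2m + 1 = 7, prime.
m = 4: 2m + 1 = 9 = 3 × 3, composite.
Hence m = 4 is a counterexample.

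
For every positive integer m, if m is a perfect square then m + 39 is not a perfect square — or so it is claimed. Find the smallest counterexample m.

We need the least positive integer m for which m is a perfect square but m + 39 is a perfect square.
The first 4 eligible values, up to m = 16, all satisfy the conclusion.
m = 25: 25 = 5² and 25 + 39 = 64 = 8².
Hence m = 25 is a counterexample.

m = 25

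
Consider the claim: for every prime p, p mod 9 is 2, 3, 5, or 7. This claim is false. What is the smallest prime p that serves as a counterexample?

p = 13

For p = 2, 3, 5, 7, 11 the conclusion holds.
p = 13: 13 mod 9 = 4 — not in {2, 3, 5, 7}.
Thus p = 13 disproves the claim, and no smaller p works.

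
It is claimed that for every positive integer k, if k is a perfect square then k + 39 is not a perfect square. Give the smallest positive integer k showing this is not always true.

k = 25

The first 4 eligible values, up to k = 16, all satisfy the conclusion.
k = 25: 25 = 5² and 25 + 39 = 64 = 8².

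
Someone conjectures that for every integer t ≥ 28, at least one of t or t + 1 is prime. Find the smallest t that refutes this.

A counterexample is any integer t ≥ 28 such that t, t + 1 are both composite; we check each in order.
The first 4 eligible values, up to t = 31, all satisfy the conclusion.
t = 32: 32 = 2 × 16; 33 = 3 × 11 — both composite.

t = 32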